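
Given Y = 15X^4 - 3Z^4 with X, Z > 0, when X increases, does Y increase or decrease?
Y increases

Taking the partial derivative:
∂Y/∂X = 60X^3

∂Y/∂X = 60X^3 > 0 (assuming positive values)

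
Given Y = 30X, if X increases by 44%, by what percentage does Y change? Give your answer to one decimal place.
44.0%

For Y = 30X:
If X → X(1 + 0.44)
Then Y → Y · (1 + 0.44)^1
     = Y · 1.4400

Percentage change = ((1 + 0.44)^1 − 1) × 100% = 44.0%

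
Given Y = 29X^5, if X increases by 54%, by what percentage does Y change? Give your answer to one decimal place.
766.2%

For Y = 29X^5:
If X → X(1 + 0.54)
Then Y → Y · (1 + 0.54)^5
     ≈ Y · 8.6617

Percentage change = ((1 + 0.54)^5 − 1) × 100% ≈ 766.2%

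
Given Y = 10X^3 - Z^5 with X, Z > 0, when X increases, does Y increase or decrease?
Y increases

Taking the partial derivative:
∂Y/∂X = 30X^2

∂Y/∂X = 30X^2 > 0 (assuming positive values)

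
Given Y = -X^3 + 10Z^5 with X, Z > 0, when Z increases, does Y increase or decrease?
Y increases

Taking the partial derivative:
∂Y/∂Z = 50Z^4

∂Y/∂Z = 50Z^4 > 0 (assuming positive values)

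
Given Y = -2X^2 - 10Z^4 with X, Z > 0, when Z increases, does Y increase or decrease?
Y decreases

Taking the partial derivative:
∂Y/∂Z = -40Z^3

∂Y/∂Z = -40Z^3 < 0 (assuming positive values)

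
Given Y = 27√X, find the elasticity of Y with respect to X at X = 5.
Elasticity = 1/2

Elasticity = (dY/dX) · (X/Y)

dY/dX = 27/(2·√X)
At X = 5: dY/dX = 27·√5/10, Y = 27·√5

Elasticity = (27·√5/10) · (5 / (27·√5)) = 1/2

Interpretation: for a small percentage change in X, the percentage change in Y is approximately 0.50 times as large.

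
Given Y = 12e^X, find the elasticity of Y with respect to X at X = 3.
Elasticity = 3

Elasticity = (dY/dX) · (X/Y)

dY/dX = 12·e^X
At X = 3: dY/dX = 12·e^3, Y = 12·e^3

Elasticity = (12·e^3) · (3 / (12·e^3)) = 3

Interpretation: for a small percentage change in X, the percentage change in Y is approximately 3.00 times as large.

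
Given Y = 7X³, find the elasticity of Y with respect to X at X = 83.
Elasticity = 3

Elasticity = (dY/dX) · (X/Y)

dY/dX = 21·X²
At X = 83: dY/dX = 144669, Y = 4002509

Elasticity = 144669 · (83 / 4002509) = 3

Interpretation: for a small percentage change in X, the percentage change in Y is approximately 3.00 times as large.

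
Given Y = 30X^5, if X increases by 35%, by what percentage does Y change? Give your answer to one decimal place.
348.4%

For Y = 30X^5:
If X → X(1 + 0.35)
Then Y → Y · (1 + 0.35)^5
     ≈ Y · 4.4840

Percentage change = ((1 + 0.35)^5 − 1) × 100% ≈ 348.4%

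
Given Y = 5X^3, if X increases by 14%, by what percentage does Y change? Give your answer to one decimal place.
48.2%

For Y = 5X^3:
If X → X(1 + 0.14)
Then Y → Y · (1 + 0.14)^3
     ≈ Y · 1.4815

Percentage change = ((1 + 0.14)^3 − 1) × 100% ≈ 48.2%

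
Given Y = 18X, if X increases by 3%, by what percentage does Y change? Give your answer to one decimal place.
3.0%

For Y = 18X:
If X → X(1 + 0.03)
Then Y → Y · (1 + 0.03)^1
     = Y · 1.0300

Percentage change = ((1 + 0.03)^1 − 1) × 100% = 3.0%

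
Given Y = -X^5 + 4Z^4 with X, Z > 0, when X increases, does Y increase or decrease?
Y decreases

Taking the partial derivative:
∂Y/∂X = -5X^4

∂Y/∂X = -5X^4 < 0 (assuming positive values)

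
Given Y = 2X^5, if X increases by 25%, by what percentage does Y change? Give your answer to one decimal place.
205.2%

For Y = 2X^5:
If X → X(1 + 0.25)
Then Y → Y · (1 + 0.25)^5
     ≈ Y · 3.0518

Percentage change = ((1 + 0.25)^5 − 1) × 100% ≈ 205.2%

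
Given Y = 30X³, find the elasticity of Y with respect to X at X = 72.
Elasticity = 3

Elasticity = (dY/dX) · (X/Y)

dY/dX = 90·X²
At X = 72: dY/dX = 466560, Y = 11197440

Elasticity = 466560 · (72 / 11197440) = 3

Interpretation: for a small percentage change in X, the percentage change in Y is approximately 3.00 times as large.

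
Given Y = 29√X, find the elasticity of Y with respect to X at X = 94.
Elasticity = 1/2

Elasticity = (dY/dX) · (X/Y)

dY/dX = 29/(2·√X)
At X = 94: dY/dX = 29·√94/188, Y = 29·√94

Elasticity = (29·√94/188) · (94 / (29·√94)) = 1/2

Interpretation: for a small percentage change in X, the percentage change in Y is approximately 0.50 times as large.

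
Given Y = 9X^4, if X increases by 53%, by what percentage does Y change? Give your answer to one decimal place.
448.0%

For Y = 9X^4:
If X → X(1 + 0.53)
Then Y → Y · (1 + 0.53)^4
     ≈ Y · 5.4798

Percentage change = ((1 + 0.53)^4 − 1) × 100% ≈ 448.0%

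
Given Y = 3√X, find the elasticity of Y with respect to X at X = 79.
Elasticity = 1/2

Elasticity = (dY/dX) · (X/Y)

dY/dX = 3/(2·√X)
At X = 79: dY/dX = 3·√79/158, Y = 3·√79

Elasticity = (3·√79/158) · (79 / (3·√79)) = 1/2

Interpretation: for a small percentage change in X, the percentage change in Y is approximately 0.50 times as large.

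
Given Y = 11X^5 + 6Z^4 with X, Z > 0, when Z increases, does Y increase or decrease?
Y increases

Taking the partial derivative:
∂Y/∂Z = 24Z^3

∂Y/∂Z = 24Z^3 > 0 (assuming positive values)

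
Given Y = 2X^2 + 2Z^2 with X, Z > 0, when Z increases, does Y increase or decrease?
Y increases

Taking the partial derivative:
∂Y/∂Z = 4Z

∂Y/∂Z = 4Z > 0 (assuming positive values)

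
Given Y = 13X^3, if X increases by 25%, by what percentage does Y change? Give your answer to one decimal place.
95.3%

For Y = 13X^3:
If X → X(1 + 0.25)
Then Y → Y · (1 + 0.25)^3
     ≈ Y · 1.9531

Percentage change = ((1 + 0.25)^3 − 1) × 100% ≈ 95.3%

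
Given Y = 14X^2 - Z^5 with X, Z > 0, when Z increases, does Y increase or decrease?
Y decreases

Taking the partial derivative:
∂Y/∂Z = -5Z^4

∂Y/∂Z = -5Z^4 < 0 (assuming positive values)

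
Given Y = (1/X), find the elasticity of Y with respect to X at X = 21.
Elasticity = -1

Elasticity = (dY/dX) · (X/Y)

dY/dX = -1/X²
At X = 21: dY/dX = -1/441, Y = 1/21

Elasticity = (-1/441) · (21 / (1/21)) = -1

Interpretation: for a small percentage change in X, the percentage change in Y is approximately -1.00 times as large.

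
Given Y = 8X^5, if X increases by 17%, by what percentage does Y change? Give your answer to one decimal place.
119.2%

For Y = 8X^5:
If X → X(1 + 0.17)
Then Y → Y · (1 + 0.17)^5
     ≈ Y · 2.1924

Percentage change = ((1 + 0.17)^5 − 1) × 100% ≈ 119.2%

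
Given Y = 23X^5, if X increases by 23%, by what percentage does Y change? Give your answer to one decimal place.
181.5%

For Y = 23X^5:
If X → X(1 + 0.23)
Then Y → Y · (1 + 0.23)^5
     ≈ Y · 2.8153

Percentage change = ((1 + 0.23)^5 − 1) × 100% ≈ 181.5%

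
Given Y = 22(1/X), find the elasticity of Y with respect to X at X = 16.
Elasticity = -1

Elasticity = (dY/dX) · (X/Y)

dY/dX = -22/X²
At X = 16: dY/dX = -11/128, Y = 11/8

Elasticity = (-11/128) · (16 / (11/8)) = -1

Interpretation: for a small percentage change in X, the percentage change in Y is approximately -1.00 times as large.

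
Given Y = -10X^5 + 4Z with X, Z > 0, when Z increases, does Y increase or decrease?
Y increases

Taking the partial derivative:
∂Y/∂Z = 4

∂Y/∂Z = 4 > 0 (assuming positive values)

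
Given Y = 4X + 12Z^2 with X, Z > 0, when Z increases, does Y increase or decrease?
Y increases

Taking the partial derivative:
∂Y/∂Z = 24Z

∂Y/∂Z = 24Z > 0 (assuming positive values)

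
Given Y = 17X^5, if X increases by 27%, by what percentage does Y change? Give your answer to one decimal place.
230.4%

For Y = 17X^5:
If X → X(1 + 0.27)
Then Y → Y · (1 + 0.27)^5
     ≈ Y · 3.3038

Percentage change = ((1 + 0.27)^5 − 1) × 100% ≈ 230.4%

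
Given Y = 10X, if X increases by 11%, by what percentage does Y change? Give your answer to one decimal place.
11.0%

For Y = 10X:
If X → X(1 + 0.11)
Then Y → Y · (1 + 0.11)^1
     = Y · 1.1100

Percentage change = ((1 + 0.11)^1 − 1) × 100% = 11.0%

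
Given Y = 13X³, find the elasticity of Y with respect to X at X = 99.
Elasticity = 3

Elasticity = (dY/dX) · (X/Y)

dY/dX = 39·X²
At X = 99: dY/dX = 382239, Y = 12613887

Elasticity = 382239 · (99 / 12613887) = 3

Interpretation: for a small percentage change in X, the percentage change in Y is approximately 3.00 times as large.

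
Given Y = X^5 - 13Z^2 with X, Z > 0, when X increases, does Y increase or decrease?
Y increases

Taking the partial derivative:
∂Y/∂X = 5X^4

∂Y/∂X = 5X^4 > 0 (assuming positive values)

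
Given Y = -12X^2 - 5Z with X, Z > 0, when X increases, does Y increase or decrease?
Y decreases

Taking the partial derivative:
∂Y/∂X = -24X

∂Y/∂X = -24X < 0 (assuming positive values)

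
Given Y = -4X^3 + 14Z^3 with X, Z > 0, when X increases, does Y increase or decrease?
Y decreases

Taking the partial derivative:
∂Y/∂X = -12X^2

∂Y/∂X = -12X^2 < 0 (assuming positive values)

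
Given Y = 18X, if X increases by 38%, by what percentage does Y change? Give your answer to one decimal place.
38.0%

For Y = 18X:
If X → X(1 + 0.38)
Then Y → Y · (1 + 0.38)^1
     = Y · 1.3800

Percentage change = ((1 + 0.38)^1 − 1) × 100% = 38.0%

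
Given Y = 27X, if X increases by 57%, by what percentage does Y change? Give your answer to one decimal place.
57.0%

For Y = 27X:
If X → X(1 + 0.57)
Then Y → Y · (1 + 0.57)^1
     = Y · 1.5700

Percentage change = ((1 + 0.57)^1 − 1) × 100% = 57.0%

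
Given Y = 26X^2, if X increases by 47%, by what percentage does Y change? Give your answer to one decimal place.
116.1%

For Y = 26X^2:
If X → X(1 + 0.47)
Then Y → Y · (1 + 0.47)^2
     = Y · 2.1609

Percentage change = ((1 + 0.47)^2 − 1) × 100% ≈ 116.1%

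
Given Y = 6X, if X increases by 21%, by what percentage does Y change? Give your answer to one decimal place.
21.0%

For Y = 6X:
If X → X(1 + 0.21)
Then Y → Y · (1 + 0.21)^1
     = Y · 1.2100

Percentage change = ((1 + 0.21)^1 − 1) × 100% = 21.0%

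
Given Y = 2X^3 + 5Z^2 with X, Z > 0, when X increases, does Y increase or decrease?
Y increases

Taking the partial derivative:
∂Y/∂X = 6X^2

∂Y/∂X = 6X^2 > 0 (assuming positive values)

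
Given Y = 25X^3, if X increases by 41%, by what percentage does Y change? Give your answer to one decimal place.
180.3%

For Y = 25X^3:
If X → X(1 + 0.41)
Then Y → Y · (1 + 0.41)^3
     ≈ Y · 2.8032

Percentage change = ((1 + 0.41)^3 − 1) × 100% ≈ 180.3%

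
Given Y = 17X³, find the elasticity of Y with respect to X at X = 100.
Elasticity = 3

Elasticity = (dY/dX) · (X/Y)

dY/dX = 51·X²
At X = 100: dY/dX = 510000, Y = 17000000

Elasticity = 510000 · (100 / 17000000) = 3

Interpretation: for a small percentage change in X, the percentage change in Y is approximately 3.00 times as large.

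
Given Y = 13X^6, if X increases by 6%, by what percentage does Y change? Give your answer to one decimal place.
41.9%

For Y = 13X^6:
If X → X(1 + 0.06)
Then Y → Y · (1 + 0.06)^6
     ≈ Y · 1.4185

Percentage change = ((1 + 0.06)^6 − 1) × 100% ≈ 41.9%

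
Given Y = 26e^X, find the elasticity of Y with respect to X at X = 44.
Elasticity = 44

Elasticity = (dY/dX) · (X/Y)

dY/dX = 26·e^X
At X = 44: dY/dX = 26·e^44, Y = 26·e^44

Elasticity = (26·e^44) · (44 / (26·e^44)) = 44

Interpretation: for a small percentage change in X, the percentage change in Y is approximately 44.00 times as large.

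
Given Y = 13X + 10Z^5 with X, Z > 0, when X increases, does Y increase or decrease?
Y increases

Taking the partial derivative:
∂Y/∂X = 13

∂Y/∂X = 13 > 0 (assuming positive values)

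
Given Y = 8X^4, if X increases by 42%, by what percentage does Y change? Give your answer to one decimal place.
306.6%

For Y = 8X^4:
If X → X(1 + 0.42)
Then Y → Y · (1 + 0.42)^4
     ≈ Y · 4.0659

Percentage change = ((1 + 0.42)^4 − 1) × 100% ≈ 306.6%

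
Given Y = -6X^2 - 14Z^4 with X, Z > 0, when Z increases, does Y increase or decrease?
Y decreases

Taking the partial derivative:
∂Y/∂Z = -56Z^3

∂Y/∂Z = -56Z^3 < 0 (assuming positive values)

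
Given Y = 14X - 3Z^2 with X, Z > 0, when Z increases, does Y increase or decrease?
Y decreases

Taking the partial derivative:
∂Y/∂Z = -6Z

∂Y/∂Z = -6Z < 0 (assuming positive values)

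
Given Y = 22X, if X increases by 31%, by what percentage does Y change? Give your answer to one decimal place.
31.0%

For Y = 22X:
If X → X(1 + 0.31)
Then Y → Y · (1 + 0.31)^1
     = Y · 1.3100

Percentage change = ((1 + 0.31)^1 − 1) × 100% = 31.0%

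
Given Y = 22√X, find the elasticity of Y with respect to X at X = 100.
Elasticity = 1/2

Elasticity = (dY/dX) · (X/Y)

dY/dX = 11/√X
At X = 100: dY/dX = 11/10, Y = 220

Elasticity = (11/10) · (100 / 220) = 1/2

Interpretation: for a small percentage change in X, the percentage change in Y is approximately 0.50 times as large.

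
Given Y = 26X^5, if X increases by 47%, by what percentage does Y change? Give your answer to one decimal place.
586.4%

For Y = 26X^5:
If X → X(1 + 0.47)
Then Y → Y · (1 + 0.47)^5
     ≈ Y · 6.8641

Percentage change = ((1 + 0.47)^5 − 1) × 100% ≈ 586.4%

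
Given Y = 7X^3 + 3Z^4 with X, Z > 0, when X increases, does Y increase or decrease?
Y increases

Taking the partial derivative:
∂Y/∂X = 21X^2

∂Y/∂X = 21X^2 > 0 (assuming positive values)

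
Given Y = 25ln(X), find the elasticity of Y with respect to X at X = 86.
Elasticity = 1/ln(86) ≈ 0.2245

Elasticity = (dY/dX) · (X/Y)

dY/dX = 25/X
At X = 86: dY/dX = 25/86, Y = 25·ln(86)

Elasticity = (25/86) · (86 / (25·ln(86))) = 1/ln(86) ≈ 0.2245

Interpretation: for a small percentage change in X, the percentage change in Y is approximately 0.22 times as large.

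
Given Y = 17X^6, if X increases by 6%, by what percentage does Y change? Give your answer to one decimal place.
41.9%

For Y = 17X^6:
If X → X(1 + 0.06)
Then Y → Y · (1 + 0.06)^6
     ≈ Y · 1.4185

Percentage change = ((1 + 0.06)^6 − 1) × 100% ≈ 41.9%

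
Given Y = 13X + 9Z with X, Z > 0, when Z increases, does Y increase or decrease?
Y increases

Taking the partial derivative:
∂Y/∂Z = 9

∂Y/∂Z = 9 > 0 (assuming positive values)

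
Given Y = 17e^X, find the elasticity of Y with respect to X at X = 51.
Elasticity = 51

Elasticity = (dY/dX) · (X/Y)

dY/dX = 17·e^X
At X = 51: dY/dX = 17·e^51, Y = 17·e^51

Elasticity = (17·e^51) · (51 / (17·e^51)) = 51

Interpretation: for a small percentage change in X, the percentage change in Y is approximately 51.00 times as large.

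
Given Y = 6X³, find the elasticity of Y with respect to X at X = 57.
Elasticity = 3

Elasticity = (dY/dX) · (X/Y)

dY/dX = 18·X²
At X = 57: dY/dX = 58482, Y = 1111158

Elasticity = 58482 · (57 / 1111158) = 3

Interpretation: for a small percentage change in X, the percentage change in Y is approximately 3.00 times as large.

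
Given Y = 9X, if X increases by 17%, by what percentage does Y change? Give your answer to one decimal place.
17.0%

For Y = 9X:
If X → X(1 + 0.17)
Then Y → Y · (1 + 0.17)^1
     = Y · 1.1700

Percentage change = ((1 + 0.17)^1 − 1) × 100% = 17.0%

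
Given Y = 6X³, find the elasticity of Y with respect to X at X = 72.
Elasticity = 3

Elasticity = (dY/dX) · (X/Y)

dY/dX = 18·X²
At X = 72: dY/dX = 93312, Y = 2239488

Elasticity = 93312 · (72 / 2239488) = 3

Interpretation: for a small percentage change in X, the percentage change in Y is approximately 3.00 times as large.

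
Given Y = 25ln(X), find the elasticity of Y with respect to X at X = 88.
Elasticity = 1/ln(88) ≈ 0.2233

Elasticity = (dY/dX) · (X/Y)

dY/dX = 25/X
At X = 88: dY/dX = 25/88, Y = 25·ln(88)

Elasticity = (25/88) · (88 / (25·ln(88))) = 1/ln(88) ≈ 0.2233

Interpretation: for a small percentage change in X, the percentage change in Y is approximately 0.22 times as large.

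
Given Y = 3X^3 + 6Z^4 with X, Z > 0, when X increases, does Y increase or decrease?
Y increases

Taking the partial derivative:
∂Y/∂X = 9X^2

∂Y/∂X = 9X^2 > 0 (assuming positive values)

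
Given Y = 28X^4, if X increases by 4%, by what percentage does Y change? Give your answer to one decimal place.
17.0%

For Y = 28X^4:
If X → X(1 + 0.04)
Then Y → Y · (1 + 0.04)^4
     ≈ Y · 1.1699

Percentage change = ((1 + 0.04)^4 − 1) × 100% ≈ 17.0%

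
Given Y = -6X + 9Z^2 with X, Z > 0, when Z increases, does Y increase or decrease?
Y increases

Taking the partial derivative:
∂Y/∂Z = 18Z

∂Y/∂Z = 18Z > 0 (assuming positive values)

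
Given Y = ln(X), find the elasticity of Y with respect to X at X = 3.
Elasticity = 1/ln(3) ≈ 0.9102

Elasticity = (dY/dX) · (X/Y)

dY/dX = 1/X
At X = 3: dY/dX = 1/3, Y = ln(3)

Elasticity = (1/3) · (3 / (ln(3))) = 1/ln(3) ≈ 0.9102

Interpretation: for a small percentage change in X, the percentage change in Y is approximately 0.91 times as large.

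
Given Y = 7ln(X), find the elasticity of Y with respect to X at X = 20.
Elasticity = 1/ln(20) ≈ 0.3338

Elasticity = (dY/dX) · (X/Y)

dY/dX = 7/X
At X = 20: dY/dX = 7/20, Y = 7·ln(20)

Elasticity = (7/20) · (20 / (7·ln(20))) = 1/ln(20) ≈ 0.3338

Interpretation: for a small percentage change in X, the percentage change in Y is approximately 0.33 times as large.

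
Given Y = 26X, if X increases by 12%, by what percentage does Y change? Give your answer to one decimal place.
12.0%

For Y = 26X:
If X → X(1 + 0.12)
Then Y → Y · (1 + 0.12)^1
     = Y · 1.1200

Percentage change = ((1 + 0.12)^1 − 1) × 100% = 12.0%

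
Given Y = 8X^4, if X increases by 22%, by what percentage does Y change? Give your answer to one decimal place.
121.5%

For Y = 8X^4:
If X → X(1 + 0.22)
Then Y → Y · (1 + 0.22)^4
     ≈ Y · 2.2153

Percentage change = ((1 + 0.22)^4 − 1) × 100% ≈ 121.5%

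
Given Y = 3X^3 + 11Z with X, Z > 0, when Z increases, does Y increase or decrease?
Y increases

Taking the partial derivative:
∂Y/∂Z = 11

∂Y/∂Z = 11 > 0 (assuming positive values)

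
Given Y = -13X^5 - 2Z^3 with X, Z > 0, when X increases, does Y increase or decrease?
Y decreases

Taking the partial derivative:
∂Y/∂X = -65X^4

∂Y/∂X = -65X^4 < 0 (assuming positive values)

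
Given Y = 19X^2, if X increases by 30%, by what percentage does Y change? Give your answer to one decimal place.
69.0%

For Y = 19X^2:
If X → X(1 + 0.3)
Then Y → Y · (1 + 0.3)^2
     = Y · 1.6900

Percentage change = ((1 + 0.3)^2 − 1) × 100% = 69.0%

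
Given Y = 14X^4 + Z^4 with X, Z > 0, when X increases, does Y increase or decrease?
Y increases

Taking the partial derivative:
∂Y/∂X = 56X^3

∂Y/∂X = 56X^3 > 0 (assuming positive values)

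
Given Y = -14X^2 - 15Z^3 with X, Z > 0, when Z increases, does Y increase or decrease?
Y decreases

Taking the partial derivative:
∂Y/∂Z = -45Z^2

∂Y/∂Z = -45Z^2 < 0 (assuming positive values)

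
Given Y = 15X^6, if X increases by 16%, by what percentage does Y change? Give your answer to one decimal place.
143.6%

For Y = 15X^6:
If X → X(1 + 0.16)
Then Y → Y · (1 + 0.16)^6
     ≈ Y · 2.4364

Percentage change = ((1 + 0.16)^6 − 1) × 100% ≈ 143.6%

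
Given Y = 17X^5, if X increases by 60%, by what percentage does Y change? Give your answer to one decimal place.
948.6%

For Y = 17X^5:
If X → X(1 + 0.6)
Then Y → Y · (1 + 0.6)^5
     ≈ Y · 10.4858

Percentage change = ((1 + 0.6)^5 − 1) × 100% ≈ 948.6%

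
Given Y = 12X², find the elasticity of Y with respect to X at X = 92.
Elasticity = 2

Elasticity = (dY/dX) · (X/Y)

dY/dX = 24·X
At X = 92: dY/dX = 2208, Y = 101568

Elasticity = 2208 · (92 / 101568) = 2

Interpretation: for a small percentage change in X, the percentage change in Y is approximately 2.00 times as large.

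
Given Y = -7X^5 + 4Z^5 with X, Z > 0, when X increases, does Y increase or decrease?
Y decreases

Taking the partial derivative:
∂Y/∂X = -35X^4

∂Y/∂X = -35X^4 < 0 (assuming positive values)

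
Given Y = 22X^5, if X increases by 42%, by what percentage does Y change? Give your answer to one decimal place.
477.4%

For Y = 22X^5:
If X → X(1 + 0.42)
Then Y → Y · (1 + 0.42)^5
     ≈ Y · 5.7735

Percentage change = ((1 + 0.42)^5 − 1) × 100% ≈ 477.4%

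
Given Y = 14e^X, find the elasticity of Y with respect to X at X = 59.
Elasticity = 59

Elasticity = (dY/dX) · (X/Y)

dY/dX = 14·e^X
At X = 59: dY/dX = 14·e^59, Y = 14·e^59

Elasticity = (14·e^59) · (59 / (14·e^59)) = 59

Interpretation: for a small percentage change in X, the percentage change in Y is approximately 59.00 times as large.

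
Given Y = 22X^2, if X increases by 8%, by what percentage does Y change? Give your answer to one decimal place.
16.6%

For Y = 22X^2:
If X → X(1 + 0.08)
Then Y → Y · (1 + 0.08)^2
     = Y · 1.1664

Percentage change = ((1 + 0.08)^2 − 1) × 100% ≈ 16.6%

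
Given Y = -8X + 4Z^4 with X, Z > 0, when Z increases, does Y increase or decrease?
Y increases

Taking the partial derivative:
∂Y/∂Z = 16Z^3

∂Y/∂Z = 16Z^3 > 0 (assuming positive values)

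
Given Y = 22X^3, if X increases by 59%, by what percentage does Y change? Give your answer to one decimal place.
302.0%

For Y = 22X^3:
If X → X(1 + 0.59)
Then Y → Y · (1 + 0.59)^3
     ≈ Y · 4.0197

Percentage change = ((1 + 0.59)^3 − 1) × 100% ≈ 302.0%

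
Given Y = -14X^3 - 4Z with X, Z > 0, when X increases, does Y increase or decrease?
Y decreases

Taking the partial derivative:
∂Y/∂X = -42X^2

∂Y/∂X = -42X^2 < 0 (assuming positive values)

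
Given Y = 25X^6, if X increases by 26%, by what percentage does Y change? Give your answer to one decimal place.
300.2%

For Y = 25X^6:
If X → X(1 + 0.26)
Then Y → Y · (1 + 0.26)^6
     ≈ Y · 4.0015

Percentage change = ((1 + 0.26)^6 − 1) × 100% ≈ 300.2%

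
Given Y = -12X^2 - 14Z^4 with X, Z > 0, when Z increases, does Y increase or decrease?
Y decreases

Taking the partial derivative:
∂Y/∂Z = -56Z^3

∂Y/∂Z = -56Z^3 < 0 (assuming positive values)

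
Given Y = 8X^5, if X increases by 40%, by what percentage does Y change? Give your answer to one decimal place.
437.8%

For Y = 8X^5:
If X → X(1 + 0.4)
Then Y → Y · (1 + 0.4)^5
     ≈ Y · 5.3782

Percentage change = ((1 + 0.4)^5 − 1) × 100% ≈ 437.8%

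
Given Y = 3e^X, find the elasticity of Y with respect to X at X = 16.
Elasticity = 16

Elasticity = (dY/dX) · (X/Y)

dY/dX = 3·e^X
At X = 16: dY/dX = 3·e^16, Y = 3·e^16

Elasticity = (3·e^16) · (16 / (3·e^16)) = 16

Interpretation: for a small percentage change in X, the percentage change in Y is approximately 16.00 times as large.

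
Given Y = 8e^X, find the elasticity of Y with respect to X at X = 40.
Elasticity = 40

Elasticity = (dY/dX) · (X/Y)

dY/dX = 8·e^X
At X = 40: dY/dX = 8·e^40, Y = 8·e^40

Elasticity = (8·e^40) · (40 / (8·e^40)) = 40

Interpretation: for a small percentage change in X, the percentage change in Y is approximately 40.00 times as large.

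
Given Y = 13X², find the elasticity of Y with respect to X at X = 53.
Elasticity = 2

Elasticity = (dY/dX) · (X/Y)

dY/dX = 26·X
At X = 53: dY/dX = 1378, Y = 36517

Elasticity = 1378 · (53 / 36517) = 2

Interpretation: for a small percentage change in X, the percentage change in Y is approximately 2.00 times as large.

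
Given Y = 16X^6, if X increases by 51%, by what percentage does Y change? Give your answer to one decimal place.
1085.4%

For Y = 16X^6:
If X → X(1 + 0.51)
Then Y → Y · (1 + 0.51)^6
     ≈ Y · 11.8539

Percentage change = ((1 + 0.51)^6 − 1) × 100% ≈ 1085.4%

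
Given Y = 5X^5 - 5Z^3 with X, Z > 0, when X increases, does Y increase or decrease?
Y increases

Taking the partial derivative:
∂Y/∂X = 25X^4

∂Y/∂X = 25X^4 > 0 (assuming positive values)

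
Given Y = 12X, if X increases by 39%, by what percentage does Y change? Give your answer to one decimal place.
39.0%

For Y = 12X:
If X → X(1 + 0.39)
Then Y → Y · (1 + 0.39)^1
     = Y · 1.3900

Percentage change = ((1 + 0.39)^1 − 1) × 100% = 39.0%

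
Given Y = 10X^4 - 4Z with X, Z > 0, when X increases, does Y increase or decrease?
Y increases

Taking the partial derivative:
∂Y/∂X = 40X^3

∂Y/∂X = 40X^3 > 0 (assuming positive values)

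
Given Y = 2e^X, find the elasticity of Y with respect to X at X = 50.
Elasticity = 50

Elasticity = (dY/dX) · (X/Y)

dY/dX = 2·e^X
At X = 50: dY/dX = 2·e^50, Y = 2·e^50

Elasticity = (2·e^50) · (50 / (2·e^50)) = 50

Interpretation: for a small percentage change in X, the percentage change in Y is approximately 50.00 times as large.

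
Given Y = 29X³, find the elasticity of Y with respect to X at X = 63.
Elasticity = 3

Elasticity = (dY/dX) · (X/Y)

dY/dX = 87·X²
At X = 63: dY/dX = 345303, Y = 7251363

Elasticity = 345303 · (63 / 7251363) = 3

Interpretation: for a small percentage change in X, the percentage change in Y is approximately 3.00 times as large.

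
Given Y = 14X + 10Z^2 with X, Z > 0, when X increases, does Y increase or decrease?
Y increases

Taking the partial derivative:
∂Y/∂X = 14

∂Y/∂X = 14 > 0 (assuming positive values)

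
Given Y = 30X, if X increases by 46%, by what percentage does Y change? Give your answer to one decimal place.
46.0%

For Y = 30X:
If X → X(1 + 0.46)
Then Y → Y · (1 + 0.46)^1
     = Y · 1.4600

Percentage change = ((1 + 0.46)^1 − 1) × 100% = 46.0%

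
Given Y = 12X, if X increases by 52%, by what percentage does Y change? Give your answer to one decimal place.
52.0%

For Y = 12X:
If X → X(1 + 0.52)
Then Y → Y · (1 + 0.52)^1
     = Y · 1.5200

Percentage change = ((1 + 0.52)^1 − 1) × 100% = 52.0%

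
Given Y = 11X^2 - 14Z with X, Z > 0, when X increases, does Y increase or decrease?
Y increases

Taking the partial derivative:
∂Y/∂X = 22X

∂Y/∂X = 22X > 0 (assuming positive values)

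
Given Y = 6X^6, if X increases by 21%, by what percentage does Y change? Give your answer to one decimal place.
213.8%

For Y = 6X^6:
If X → X(1 + 0.21)
Then Y → Y · (1 + 0.21)^6
     ≈ Y · 3.1384

Percentage change = ((1 + 0.21)^6 − 1) × 100% ≈ 213.8%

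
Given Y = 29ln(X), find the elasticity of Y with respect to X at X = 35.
Elasticity = 1/ln(35) ≈ 0.2813

Elasticity = (dY/dX) · (X/Y)

dY/dX = 29/X
At X = 35: dY/dX = 29/35, Y = 29·ln(35)

Elasticity = (29/35) · (35 / (29·ln(35))) = 1/ln(35) ≈ 0.2813

Interpretation: for a small percentage change in X, the percentage change in Y is approximately 0.28 times as large.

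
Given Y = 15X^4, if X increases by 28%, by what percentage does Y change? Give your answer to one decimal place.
168.4%

For Y = 15X^4:
If X → X(1 + 0.28)
Then Y → Y · (1 + 0.28)^4
     ≈ Y · 2.6844

Percentage change = ((1 + 0.28)^4 − 1) × 100% ≈ 168.4%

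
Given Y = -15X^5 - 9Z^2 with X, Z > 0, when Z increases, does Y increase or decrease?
Y decreases

Taking the partial derivative:
∂Y/∂Z = -18Z

∂Y/∂Z = -18Z < 0 (assuming positive values)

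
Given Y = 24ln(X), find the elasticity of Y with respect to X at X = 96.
Elasticity = 1/ln(96) ≈ 0.2191

Elasticity = (dY/dX) · (X/Y)

dY/dX = 24/X
At X = 96: dY/dX = 1/4, Y = 24·ln(96)

Elasticity = (1/4) · (96 / (24·ln(96))) = 1/ln(96) ≈ 0.2191

Interpretation: for a small percentage change in X, the percentage change in Y is approximately 0.22 times as large.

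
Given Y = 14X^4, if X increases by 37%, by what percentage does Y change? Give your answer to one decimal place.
252.3%

For Y = 14X^4:
If X → X(1 + 0.37)
Then Y → Y · (1 + 0.37)^4
     ≈ Y · 3.5228

Percentage change = ((1 + 0.37)^4 − 1) × 100% ≈ 252.3%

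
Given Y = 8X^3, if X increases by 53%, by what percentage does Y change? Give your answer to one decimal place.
258.2%

For Y = 8X^3:
If X → X(1 + 0.53)
Then Y → Y · (1 + 0.53)^3
     ≈ Y · 3.5816

Percentage change = ((1 + 0.53)^3 − 1) × 100% ≈ 258.2%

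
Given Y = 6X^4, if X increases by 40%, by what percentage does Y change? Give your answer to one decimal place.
284.2%

For Y = 6X^4:
If X → X(1 + 0.4)
Then Y → Y · (1 + 0.4)^4
     = Y · 3.8416

Percentage change = ((1 + 0.4)^4 − 1) × 100% ≈ 284.2%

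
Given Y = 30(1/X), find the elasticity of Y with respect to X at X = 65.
Elasticity = -1

Elasticity = (dY/dX) · (X/Y)

dY/dX = -30/X²
At X = 65: dY/dX = -6/845, Y = 6/13

Elasticity = (-6/845) · (65 / (6/13)) = -1

Interpretation: for a small percentage change in X, the percentage change in Y is approximately -1.00 times as large.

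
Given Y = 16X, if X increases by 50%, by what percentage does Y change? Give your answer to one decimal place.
50.0%

For Y = 16X:
If X → X(1 + 0.5)
Then Y → Y · (1 + 0.5)^1
     = Y · 1.5000

Percentage change = ((1 + 0.5)^1 − 1) × 100% = 50.0%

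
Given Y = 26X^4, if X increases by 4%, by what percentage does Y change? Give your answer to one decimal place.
17.0%

For Y = 26X^4:
If X → X(1 + 0.04)
Then Y → Y · (1 + 0.04)^4
     ≈ Y · 1.1699

Percentage change = ((1 + 0.04)^4 − 1) × 100% ≈ 17.0%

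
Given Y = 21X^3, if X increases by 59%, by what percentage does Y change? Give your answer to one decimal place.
302.0%

For Y = 21X^3:
If X → X(1 + 0.59)
Then Y → Y · (1 + 0.59)^3
     ≈ Y · 4.0197

Percentage change = ((1 + 0.59)^3 − 1) × 100% ≈ 302.0%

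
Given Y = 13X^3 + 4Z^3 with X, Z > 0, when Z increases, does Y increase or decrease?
Y increases

Taking the partial derivative:
∂Y/∂Z = 12Z^2

∂Y/∂Z = 12Z^2 > 0 (assuming positive values)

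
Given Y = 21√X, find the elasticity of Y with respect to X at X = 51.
Elasticity = 1/2

Elasticity = (dY/dX) · (X/Y)

dY/dX = 21/(2·√X)
At X = 51: dY/dX = 7·√51/34, Y = 21·√51

Elasticity = (7·√51/34) · (51 / (21·√51)) = 1/2

Interpretation: for a small percentage change in X, the percentage change in Y is approximately 0.50 times as large.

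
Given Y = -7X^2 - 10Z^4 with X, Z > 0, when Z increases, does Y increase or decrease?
Y decreases

Taking the partial derivative:
∂Y/∂Z = -40Z^3

∂Y/∂Z = -40Z^3 < 0 (assuming positive values)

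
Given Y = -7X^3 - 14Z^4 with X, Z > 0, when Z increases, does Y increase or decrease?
Y decreases

Taking the partial derivative:
∂Y/∂Z = -56Z^3

∂Y/∂Z = -56Z^3 < 0 (assuming positive values)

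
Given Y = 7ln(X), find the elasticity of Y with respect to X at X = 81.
Elasticity = 1/ln(81) ≈ 0.2276

Elasticity = (dY/dX) · (X/Y)

dY/dX = 7/X
At X = 81: dY/dX = 7/81, Y = 7·ln(81)

Elasticity = (7/81) · (81 / (7·ln(81))) = 1/ln(81) ≈ 0.2276

Interpretation: for a small percentage change in X, the percentage change in Y is approximately 0.23 times as large.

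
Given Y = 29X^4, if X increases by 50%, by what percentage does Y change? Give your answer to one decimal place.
406.3%

For Y = 29X^4:
If X → X(1 + 0.5)
Then Y → Y · (1 + 0.5)^4
     = Y · 5.0625

Percentage change = ((1 + 0.5)^4 − 1) × 100% ≈ 406.3%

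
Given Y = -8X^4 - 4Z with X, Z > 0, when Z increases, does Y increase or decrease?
Y decreases

Taking the partial derivative:
∂Y/∂Z = -4

∂Y/∂Z = -4 < 0 (assuming positive values)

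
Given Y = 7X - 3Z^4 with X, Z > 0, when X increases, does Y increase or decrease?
Y increases

Taking the partial derivative:
∂Y/∂X = 7

∂Y/∂X = 7 > 0 (assuming positive values)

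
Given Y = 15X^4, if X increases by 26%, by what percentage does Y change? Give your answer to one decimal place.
152.0%

For Y = 15X^4:
If X → X(1 + 0.26)
Then Y → Y · (1 + 0.26)^4
     ≈ Y · 2.5205

Percentage change = ((1 + 0.26)^4 − 1) × 100% ≈ 152.0%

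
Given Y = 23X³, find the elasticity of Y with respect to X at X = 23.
Elasticity = 3

Elasticity = (dY/dX) · (X/Y)

dY/dX = 69·X²
At X = 23: dY/dX = 36501, Y = 279841

Elasticity = 36501 · (23 / 279841) = 3

Interpretation: for a small percentage change in X, the percentage change in Y is approximately 3.00 times as large.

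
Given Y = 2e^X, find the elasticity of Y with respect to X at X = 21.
Elasticity = 21

Elasticity = (dY/dX) · (X/Y)

dY/dX = 2·e^X
At X = 21: dY/dX = 2·e^21, Y = 2·e^21

Elasticity = (2·e^21) · (21 / (2·e^21)) = 21

Interpretation: for a small percentage change in X, the percentage change in Y is approximately 21.00 times as large.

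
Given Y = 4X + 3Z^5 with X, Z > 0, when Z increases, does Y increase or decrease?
Y increases

Taking the partial derivative:
∂Y/∂Z = 15Z^4

∂Y/∂Z = 15Z^4 > 0 (assuming positive values)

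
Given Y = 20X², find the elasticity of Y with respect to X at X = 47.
Elasticity = 2

Elasticity = (dY/dX) · (X/Y)

dY/dX = 40·X
At X = 47: dY/dX = 1880, Y = 44180

Elasticity = 1880 · (47 / 44180) = 2

Interpretation: for a small percentage change in X, the percentage change in Y is approximately 2.00 times as large.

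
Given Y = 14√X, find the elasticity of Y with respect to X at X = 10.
Elasticity = 1/2

Elasticity = (dY/dX) · (X/Y)

dY/dX = 7/√X
At X = 10: dY/dX = 7·√10/10, Y = 14·√10

Elasticity = (7·√10/10) · (10 / (14·√10)) = 1/2

Interpretation: for a small percentage change in X, the percentage change in Y is approximately 0.50 times as large.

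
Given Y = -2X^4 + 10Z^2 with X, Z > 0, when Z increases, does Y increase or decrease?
Y increases

Taking the partial derivative:
∂Y/∂Z = 20Z

∂Y/∂Z = 20Z > 0 (assuming positive values)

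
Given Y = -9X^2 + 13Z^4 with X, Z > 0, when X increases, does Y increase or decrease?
Y decreases

Taking the partial derivative:
∂Y/∂X = -18X

∂Y/∂X = -18X < 0 (assuming positive values)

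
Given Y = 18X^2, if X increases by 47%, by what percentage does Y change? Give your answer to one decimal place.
116.1%

For Y = 18X^2:
If X → X(1 + 0.47)
Then Y → Y · (1 + 0.47)^2
     = Y · 2.1609

Percentage change = ((1 + 0.47)^2 − 1) × 100% ≈ 116.1%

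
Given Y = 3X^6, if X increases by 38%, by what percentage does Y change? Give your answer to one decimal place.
590.7%

For Y = 3X^6:
If X → X(1 + 0.38)
Then Y → Y · (1 + 0.38)^6
     ≈ Y · 6.9068

Percentage change = ((1 + 0.38)^6 − 1) × 100% ≈ 590.7%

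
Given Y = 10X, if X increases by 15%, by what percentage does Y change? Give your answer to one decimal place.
15.0%

For Y = 10X:
If X → X(1 + 0.15)
Then Y → Y · (1 + 0.15)^1
     = Y · 1.1500

Percentage change = ((1 + 0.15)^1 − 1) × 100% = 15.0%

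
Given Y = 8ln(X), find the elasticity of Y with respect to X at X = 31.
Elasticity = 1/ln(31) ≈ 0.2912

Elasticity = (dY/dX) · (X/Y)

dY/dX = 8/X
At X = 31: dY/dX = 8/31, Y = 8·ln(31)

Elasticity = (8/31) · (31 / (8·ln(31))) = 1/ln(31) ≈ 0.2912

Interpretation: for a small percentage change in X, the percentage change in Y is approximately 0.29 times as large.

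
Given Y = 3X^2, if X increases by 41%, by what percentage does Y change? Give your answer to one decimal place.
98.8%

For Y = 3X^2:
If X → X(1 + 0.41)
Then Y → Y · (1 + 0.41)^2
     = Y · 1.9881

Percentage change = ((1 + 0.41)^2 − 1) × 100% ≈ 98.8%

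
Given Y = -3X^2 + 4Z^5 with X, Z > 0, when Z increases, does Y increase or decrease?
Y increases

Taking the partial derivative:
∂Y/∂Z = 20Z^4

∂Y/∂Z = 20Z^4 > 0 (assuming positive values)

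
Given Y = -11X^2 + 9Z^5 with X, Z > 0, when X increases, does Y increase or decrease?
Y decreases

Taking the partial derivative:
∂Y/∂X = -22X

∂Y/∂X = -22X < 0 (assuming positive values)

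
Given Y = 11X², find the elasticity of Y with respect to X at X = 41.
Elasticity = 2

Elasticity = (dY/dX) · (X/Y)

dY/dX = 22·X
At X = 41: dY/dX = 902, Y = 18491

Elasticity = 902 · (41 / 18491) = 2

Interpretation: for a small percentage change in X, the percentage change in Y is approximately 2.00 times as large.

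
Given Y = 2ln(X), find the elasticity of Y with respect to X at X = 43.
Elasticity = 1/ln(43) ≈ 0.2659

Elasticity = (dY/dX) · (X/Y)

dY/dX = 2/X
At X = 43: dY/dX = 2/43, Y = 2·ln(43)

Elasticity = (2/43) · (43 / (2·ln(43))) = 1/ln(43) ≈ 0.2659

Interpretation: for a small percentage change in X, the percentage change in Y is approximately 0.27 times as large.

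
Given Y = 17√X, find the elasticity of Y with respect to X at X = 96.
Elasticity = 1/2

Elasticity = (dY/dX) · (X/Y)

dY/dX = 17/(2·√X)
At X = 96: dY/dX = 17·√6/48, Y = 68·√6

Elasticity = (17·√6/48) · (96 / (68·√6)) = 1/2

Interpretation: for a small percentage change in X, the percentage change in Y is approximately 0.50 times as large.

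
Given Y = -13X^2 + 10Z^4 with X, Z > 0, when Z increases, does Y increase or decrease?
Y increases

Taking the partial derivative:
∂Y/∂Z = 40Z^3

∂Y/∂Z = 40Z^3 > 0 (assuming positive values)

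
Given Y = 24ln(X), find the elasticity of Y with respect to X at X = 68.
Elasticity = 1/ln(68) ≈ 0.2370

Elasticity = (dY/dX) · (X/Y)

dY/dX = 24/X
At X = 68: dY/dX = 6/17, Y = 24·ln(68)

Elasticity = (6/17) · (68 / (24·ln(68))) = 1/ln(68) ≈ 0.2370

Interpretation: for a small percentage change in X, the percentage change in Y is approximately 0.24 times as large.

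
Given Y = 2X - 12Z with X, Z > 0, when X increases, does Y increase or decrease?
Y increases

Taking the partial derivative:
∂Y/∂X = 2

∂Y/∂X = 2 > 0 (assuming positive values)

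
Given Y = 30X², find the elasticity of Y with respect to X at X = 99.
Elasticity = 2

Elasticity = (dY/dX) · (X/Y)

dY/dX = 60·X
At X = 99: dY/dX = 5940, Y = 294030

Elasticity = 5940 · (99 / 294030) = 2

Interpretation: for a small percentage change in X, the percentage change in Y is approximately 2.00 times as large.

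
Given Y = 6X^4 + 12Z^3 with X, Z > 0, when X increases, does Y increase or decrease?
Y increases

Taking the partial derivative:
∂Y/∂X = 24X^3

∂Y/∂X = 24X^3 > 0 (assuming positive values)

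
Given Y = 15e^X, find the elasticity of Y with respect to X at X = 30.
Elasticity = 30

Elasticity = (dY/dX) · (X/Y)

dY/dX = 15·e^X
At X = 30: dY/dX = 15·e^30, Y = 15·e^30

Elasticity = (15·e^30) · (30 / (15·e^30)) = 30

Interpretation: for a small percentage change in X, the percentage change in Y is approximately 30.00 times as large.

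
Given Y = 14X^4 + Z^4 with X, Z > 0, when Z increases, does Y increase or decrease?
Y increases

Taking the partial derivative:
∂Y/∂Z = 4Z^3

∂Y/∂Z = 4Z^3 > 0 (assuming positive values)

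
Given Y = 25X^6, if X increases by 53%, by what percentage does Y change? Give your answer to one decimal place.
1182.8%

For Y = 25X^6:
If X → X(1 + 0.53)
Then Y → Y · (1 + 0.53)^6
     ≈ Y · 12.8277

Percentage change = ((1 + 0.53)^6 − 1) × 100% ≈ 1182.8%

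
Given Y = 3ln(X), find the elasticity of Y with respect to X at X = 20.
Elasticity = 1/ln(20) ≈ 0.3338

Elasticity = (dY/dX) · (X/Y)

dY/dX = 3/X
At X = 20: dY/dX = 3/20, Y = 3·ln(20)

Elasticity = (3/20) · (20 / (3·ln(20))) = 1/ln(20) ≈ 0.3338

Interpretation: for a small percentage change in X, the percentage change in Y is approximately 0.33 times as large.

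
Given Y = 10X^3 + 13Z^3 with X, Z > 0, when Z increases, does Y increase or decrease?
Y increases

Taking the partial derivative:
∂Y/∂Z = 39Z^2

∂Y/∂Z = 39Z^2 > 0 (assuming positive values)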